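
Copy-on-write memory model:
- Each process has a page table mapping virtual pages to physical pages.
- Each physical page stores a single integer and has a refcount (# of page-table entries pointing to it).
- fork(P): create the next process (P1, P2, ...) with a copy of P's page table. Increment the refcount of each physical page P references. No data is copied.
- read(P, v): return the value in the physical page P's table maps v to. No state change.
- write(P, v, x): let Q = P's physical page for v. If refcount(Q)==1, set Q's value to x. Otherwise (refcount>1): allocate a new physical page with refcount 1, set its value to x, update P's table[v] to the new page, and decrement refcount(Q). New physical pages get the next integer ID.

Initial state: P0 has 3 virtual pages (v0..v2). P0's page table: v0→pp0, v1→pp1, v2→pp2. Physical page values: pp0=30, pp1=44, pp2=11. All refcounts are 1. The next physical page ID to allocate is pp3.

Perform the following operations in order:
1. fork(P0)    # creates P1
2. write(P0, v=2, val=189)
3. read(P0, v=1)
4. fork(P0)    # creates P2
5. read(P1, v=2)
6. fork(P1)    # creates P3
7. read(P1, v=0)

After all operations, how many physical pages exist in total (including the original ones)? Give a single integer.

Answer: 4

Derivation:
Op 1: fork(P0) -> P1. 3 ppages; refcounts: pp0:2 pp1:2 pp2:2
Op 2: write(P0, v2, 189). refcount(pp2)=2>1 -> COPY to pp3. 4 ppages; refcounts: pp0:2 pp1:2 pp2:1 pp3:1
Op 3: read(P0, v1) -> 44. No state change.
Op 4: fork(P0) -> P2. 4 ppages; refcounts: pp0:3 pp1:3 pp2:1 pp3:2
Op 5: read(P1, v2) -> 11. No state change.
Op 6: fork(P1) -> P3. 4 ppages; refcounts: pp0:4 pp1:4 pp2:2 pp3:2
Op 7: read(P1, v0) -> 30. No state change.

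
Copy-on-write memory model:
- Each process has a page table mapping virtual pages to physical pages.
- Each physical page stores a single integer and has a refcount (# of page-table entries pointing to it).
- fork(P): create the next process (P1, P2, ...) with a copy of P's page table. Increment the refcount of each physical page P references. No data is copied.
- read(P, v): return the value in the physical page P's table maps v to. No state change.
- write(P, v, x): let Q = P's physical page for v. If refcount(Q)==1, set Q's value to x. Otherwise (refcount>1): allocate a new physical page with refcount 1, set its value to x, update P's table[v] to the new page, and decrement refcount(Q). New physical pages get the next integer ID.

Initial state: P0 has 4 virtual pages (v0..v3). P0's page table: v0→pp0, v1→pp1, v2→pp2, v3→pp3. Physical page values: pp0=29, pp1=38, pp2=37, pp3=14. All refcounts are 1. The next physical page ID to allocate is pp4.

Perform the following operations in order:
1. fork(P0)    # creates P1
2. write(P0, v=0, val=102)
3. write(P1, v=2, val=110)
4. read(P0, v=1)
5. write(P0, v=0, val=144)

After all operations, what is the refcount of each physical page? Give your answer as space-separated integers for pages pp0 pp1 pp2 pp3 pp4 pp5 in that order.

Answer: 1 2 1 2 1 1

Derivation:
Op 1: fork(P0) -> P1. 4 ppages; refcounts: pp0:2 pp1:2 pp2:2 pp3:2
Op 2: write(P0, v0, 102). refcount(pp0)=2>1 -> COPY to pp4. 5 ppages; refcounts: pp0:1 pp1:2 pp2:2 pp3:2 pp4:1
Op 3: write(P1, v2, 110). refcount(pp2)=2>1 -> COPY to pp5. 6 ppages; refcounts: pp0:1 pp1:2 pp2:1 pp3:2 pp4:1 pp5:1
Op 4: read(P0, v1) -> 38. No state change.
Op 5: write(P0, v0, 144). refcount(pp4)=1 -> write in place. 6 ppages; refcounts: pp0:1 pp1:2 pp2:1 pp3:2 pp4:1 pp5:1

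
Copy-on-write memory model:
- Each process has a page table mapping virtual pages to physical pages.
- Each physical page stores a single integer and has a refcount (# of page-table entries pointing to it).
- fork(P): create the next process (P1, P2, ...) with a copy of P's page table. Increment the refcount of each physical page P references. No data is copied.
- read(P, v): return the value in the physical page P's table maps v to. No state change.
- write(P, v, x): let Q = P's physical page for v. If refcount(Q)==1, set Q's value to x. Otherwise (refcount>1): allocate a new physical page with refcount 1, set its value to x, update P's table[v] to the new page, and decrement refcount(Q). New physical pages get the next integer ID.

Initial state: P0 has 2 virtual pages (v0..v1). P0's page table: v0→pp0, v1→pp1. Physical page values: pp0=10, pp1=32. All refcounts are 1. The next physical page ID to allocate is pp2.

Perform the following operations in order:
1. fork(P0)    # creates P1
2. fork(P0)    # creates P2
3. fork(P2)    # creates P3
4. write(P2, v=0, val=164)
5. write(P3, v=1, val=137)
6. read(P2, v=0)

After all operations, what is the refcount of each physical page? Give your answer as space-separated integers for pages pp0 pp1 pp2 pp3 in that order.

Answer: 3 3 1 1

Derivation:
Op 1: fork(P0) -> P1. 2 ppages; refcounts: pp0:2 pp1:2
Op 2: fork(P0) -> P2. 2 ppages; refcounts: pp0:3 pp1:3
Op 3: fork(P2) -> P3. 2 ppages; refcounts: pp0:4 pp1:4
Op 4: write(P2, v0, 164). refcount(pp0)=4>1 -> COPY to pp2. 3 ppages; refcounts: pp0:3 pp1:4 pp2:1
Op 5: write(P3, v1, 137). refcount(pp1)=4>1 -> COPY to pp3. 4 ppages; refcounts: pp0:3 pp1:3 pp2:1 pp3:1
Op 6: read(P2, v0) -> 164. No state change.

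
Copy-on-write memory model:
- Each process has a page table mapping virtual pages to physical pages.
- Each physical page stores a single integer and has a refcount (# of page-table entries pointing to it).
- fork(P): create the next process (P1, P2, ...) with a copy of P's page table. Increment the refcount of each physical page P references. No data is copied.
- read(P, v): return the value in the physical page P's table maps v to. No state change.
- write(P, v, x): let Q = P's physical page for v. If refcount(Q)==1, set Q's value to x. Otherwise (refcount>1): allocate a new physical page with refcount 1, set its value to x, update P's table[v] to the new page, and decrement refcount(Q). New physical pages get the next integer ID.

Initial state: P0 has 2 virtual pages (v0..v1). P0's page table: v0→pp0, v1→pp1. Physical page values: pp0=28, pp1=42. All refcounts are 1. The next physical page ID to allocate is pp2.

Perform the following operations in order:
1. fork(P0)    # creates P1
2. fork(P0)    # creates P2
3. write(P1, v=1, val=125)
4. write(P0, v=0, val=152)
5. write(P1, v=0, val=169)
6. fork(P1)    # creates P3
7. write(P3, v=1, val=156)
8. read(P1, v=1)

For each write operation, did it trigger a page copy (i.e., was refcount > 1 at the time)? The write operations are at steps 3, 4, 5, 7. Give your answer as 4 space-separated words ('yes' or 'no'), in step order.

Op 1: fork(P0) -> P1. 2 ppages; refcounts: pp0:2 pp1:2
Op 2: fork(P0) -> P2. 2 ppages; refcounts: pp0:3 pp1:3
Op 3: write(P1, v1, 125). refcount(pp1)=3>1 -> COPY to pp2. 3 ppages; refcounts: pp0:3 pp1:2 pp2:1
Op 4: write(P0, v0, 152). refcount(pp0)=3>1 -> COPY to pp3. 4 ppages; refcounts: pp0:2 pp1:2 pp2:1 pp3:1
Op 5: write(P1, v0, 169). refcount(pp0)=2>1 -> COPY to pp4. 5 ppages; refcounts: pp0:1 pp1:2 pp2:1 pp3:1 pp4:1
Op 6: fork(P1) -> P3. 5 ppages; refcounts: pp0:1 pp1:2 pp2:2 pp3:1 pp4:2
Op 7: write(P3, v1, 156). refcount(pp2)=2>1 -> COPY to pp5. 6 ppages; refcounts: pp0:1 pp1:2 pp2:1 pp3:1 pp4:2 pp5:1
Op 8: read(P1, v1) -> 125. No state change.

yes yes yes yes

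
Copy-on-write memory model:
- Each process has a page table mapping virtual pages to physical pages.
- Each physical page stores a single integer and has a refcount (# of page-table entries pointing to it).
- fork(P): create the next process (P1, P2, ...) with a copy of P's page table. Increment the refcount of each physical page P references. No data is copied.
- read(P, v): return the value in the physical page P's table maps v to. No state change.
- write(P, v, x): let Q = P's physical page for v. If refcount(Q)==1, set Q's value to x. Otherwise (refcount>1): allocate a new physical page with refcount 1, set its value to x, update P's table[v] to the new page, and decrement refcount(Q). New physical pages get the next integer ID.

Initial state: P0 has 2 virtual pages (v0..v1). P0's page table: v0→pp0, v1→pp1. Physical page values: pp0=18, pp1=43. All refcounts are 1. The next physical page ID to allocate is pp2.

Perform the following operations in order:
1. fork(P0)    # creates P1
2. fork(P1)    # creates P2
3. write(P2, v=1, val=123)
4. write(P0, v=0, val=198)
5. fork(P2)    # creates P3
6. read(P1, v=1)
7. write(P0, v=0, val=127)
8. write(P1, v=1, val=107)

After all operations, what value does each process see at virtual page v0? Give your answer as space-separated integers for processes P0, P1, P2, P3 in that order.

Op 1: fork(P0) -> P1. 2 ppages; refcounts: pp0:2 pp1:2
Op 2: fork(P1) -> P2. 2 ppages; refcounts: pp0:3 pp1:3
Op 3: write(P2, v1, 123). refcount(pp1)=3>1 -> COPY to pp2. 3 ppages; refcounts: pp0:3 pp1:2 pp2:1
Op 4: write(P0, v0, 198). refcount(pp0)=3>1 -> COPY to pp3. 4 ppages; refcounts: pp0:2 pp1:2 pp2:1 pp3:1
Op 5: fork(P2) -> P3. 4 ppages; refcounts: pp0:3 pp1:2 pp2:2 pp3:1
Op 6: read(P1, v1) -> 43. No state change.
Op 7: write(P0, v0, 127). refcount(pp3)=1 -> write in place. 4 ppages; refcounts: pp0:3 pp1:2 pp2:2 pp3:1
Op 8: write(P1, v1, 107). refcount(pp1)=2>1 -> COPY to pp4. 5 ppages; refcounts: pp0:3 pp1:1 pp2:2 pp3:1 pp4:1
P0: v0 -> pp3 = 127
P1: v0 -> pp0 = 18
P2: v0 -> pp0 = 18
P3: v0 -> pp0 = 18

Answer: 127 18 18 18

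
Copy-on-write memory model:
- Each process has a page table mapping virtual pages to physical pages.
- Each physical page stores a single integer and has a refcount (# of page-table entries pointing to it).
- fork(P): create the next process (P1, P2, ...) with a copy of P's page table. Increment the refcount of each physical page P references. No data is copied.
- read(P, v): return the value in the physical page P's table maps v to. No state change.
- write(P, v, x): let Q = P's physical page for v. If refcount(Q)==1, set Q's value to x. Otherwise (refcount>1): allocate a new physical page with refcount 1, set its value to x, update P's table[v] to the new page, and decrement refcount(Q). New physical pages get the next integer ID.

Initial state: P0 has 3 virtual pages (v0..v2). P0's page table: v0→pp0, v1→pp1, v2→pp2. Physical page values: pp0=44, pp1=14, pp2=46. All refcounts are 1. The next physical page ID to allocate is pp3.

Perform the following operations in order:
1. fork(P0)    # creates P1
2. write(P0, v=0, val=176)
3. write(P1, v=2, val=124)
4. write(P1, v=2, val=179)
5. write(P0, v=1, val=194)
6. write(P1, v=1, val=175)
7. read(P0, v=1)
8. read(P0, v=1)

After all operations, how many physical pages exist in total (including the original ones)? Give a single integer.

Answer: 6

Derivation:
Op 1: fork(P0) -> P1. 3 ppages; refcounts: pp0:2 pp1:2 pp2:2
Op 2: write(P0, v0, 176). refcount(pp0)=2>1 -> COPY to pp3. 4 ppages; refcounts: pp0:1 pp1:2 pp2:2 pp3:1
Op 3: write(P1, v2, 124). refcount(pp2)=2>1 -> COPY to pp4. 5 ppages; refcounts: pp0:1 pp1:2 pp2:1 pp3:1 pp4:1
Op 4: write(P1, v2, 179). refcount(pp4)=1 -> write in place. 5 ppages; refcounts: pp0:1 pp1:2 pp2:1 pp3:1 pp4:1
Op 5: write(P0, v1, 194). refcount(pp1)=2>1 -> COPY to pp5. 6 ppages; refcounts: pp0:1 pp1:1 pp2:1 pp3:1 pp4:1 pp5:1
Op 6: write(P1, v1, 175). refcount(pp1)=1 -> write in place. 6 ppages; refcounts: pp0:1 pp1:1 pp2:1 pp3:1 pp4:1 pp5:1
Op 7: read(P0, v1) -> 194. No state change.
Op 8: read(P0, v1) -> 194. No state change.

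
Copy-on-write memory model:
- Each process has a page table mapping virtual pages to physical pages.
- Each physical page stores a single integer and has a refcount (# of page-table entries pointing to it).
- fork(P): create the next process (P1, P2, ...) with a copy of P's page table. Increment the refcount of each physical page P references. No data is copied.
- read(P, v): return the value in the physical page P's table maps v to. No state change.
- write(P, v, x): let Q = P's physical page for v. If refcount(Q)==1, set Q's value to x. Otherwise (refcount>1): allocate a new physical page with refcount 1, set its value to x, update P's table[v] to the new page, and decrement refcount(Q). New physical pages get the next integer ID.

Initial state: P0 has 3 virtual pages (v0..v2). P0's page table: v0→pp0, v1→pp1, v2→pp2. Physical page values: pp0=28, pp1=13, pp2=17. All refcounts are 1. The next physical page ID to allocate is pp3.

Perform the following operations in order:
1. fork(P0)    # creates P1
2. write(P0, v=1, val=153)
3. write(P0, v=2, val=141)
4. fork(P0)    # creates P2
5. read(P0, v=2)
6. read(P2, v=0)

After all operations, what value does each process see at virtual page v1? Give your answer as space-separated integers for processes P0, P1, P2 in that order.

Answer: 153 13 153

Derivation:
Op 1: fork(P0) -> P1. 3 ppages; refcounts: pp0:2 pp1:2 pp2:2
Op 2: write(P0, v1, 153). refcount(pp1)=2>1 -> COPY to pp3. 4 ppages; refcounts: pp0:2 pp1:1 pp2:2 pp3:1
Op 3: write(P0, v2, 141). refcount(pp2)=2>1 -> COPY to pp4. 5 ppages; refcounts: pp0:2 pp1:1 pp2:1 pp3:1 pp4:1
Op 4: fork(P0) -> P2. 5 ppages; refcounts: pp0:3 pp1:1 pp2:1 pp3:2 pp4:2
Op 5: read(P0, v2) -> 141. No state change.
Op 6: read(P2, v0) -> 28. No state change.
P0: v1 -> pp3 = 153
P1: v1 -> pp1 = 13
P2: v1 -> pp3 = 153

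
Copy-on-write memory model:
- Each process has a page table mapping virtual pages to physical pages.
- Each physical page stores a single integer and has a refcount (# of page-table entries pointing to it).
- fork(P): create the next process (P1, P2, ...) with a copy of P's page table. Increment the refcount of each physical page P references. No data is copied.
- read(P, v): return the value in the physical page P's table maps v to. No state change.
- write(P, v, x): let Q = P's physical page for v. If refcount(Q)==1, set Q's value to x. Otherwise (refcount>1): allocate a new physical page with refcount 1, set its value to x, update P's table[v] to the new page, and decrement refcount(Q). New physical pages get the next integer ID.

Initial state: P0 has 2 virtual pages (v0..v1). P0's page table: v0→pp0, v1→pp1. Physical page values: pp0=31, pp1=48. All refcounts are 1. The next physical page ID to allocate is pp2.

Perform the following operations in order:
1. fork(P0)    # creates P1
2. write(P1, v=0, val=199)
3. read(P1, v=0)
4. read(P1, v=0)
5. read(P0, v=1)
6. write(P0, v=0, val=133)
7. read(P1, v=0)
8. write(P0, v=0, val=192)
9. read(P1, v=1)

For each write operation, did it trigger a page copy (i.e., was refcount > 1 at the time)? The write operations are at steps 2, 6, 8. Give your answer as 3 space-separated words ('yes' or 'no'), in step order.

Op 1: fork(P0) -> P1. 2 ppages; refcounts: pp0:2 pp1:2
Op 2: write(P1, v0, 199). refcount(pp0)=2>1 -> COPY to pp2. 3 ppages; refcounts: pp0:1 pp1:2 pp2:1
Op 3: read(P1, v0) -> 199. No state change.
Op 4: read(P1, v0) -> 199. No state change.
Op 5: read(P0, v1) -> 48. No state change.
Op 6: write(P0, v0, 133). refcount(pp0)=1 -> write in place. 3 ppages; refcounts: pp0:1 pp1:2 pp2:1
Op 7: read(P1, v0) -> 199. No state change.
Op 8: write(P0, v0, 192). refcount(pp0)=1 -> write in place. 3 ppages; refcounts: pp0:1 pp1:2 pp2:1
Op 9: read(P1, v1) -> 48. No state change.

yes no no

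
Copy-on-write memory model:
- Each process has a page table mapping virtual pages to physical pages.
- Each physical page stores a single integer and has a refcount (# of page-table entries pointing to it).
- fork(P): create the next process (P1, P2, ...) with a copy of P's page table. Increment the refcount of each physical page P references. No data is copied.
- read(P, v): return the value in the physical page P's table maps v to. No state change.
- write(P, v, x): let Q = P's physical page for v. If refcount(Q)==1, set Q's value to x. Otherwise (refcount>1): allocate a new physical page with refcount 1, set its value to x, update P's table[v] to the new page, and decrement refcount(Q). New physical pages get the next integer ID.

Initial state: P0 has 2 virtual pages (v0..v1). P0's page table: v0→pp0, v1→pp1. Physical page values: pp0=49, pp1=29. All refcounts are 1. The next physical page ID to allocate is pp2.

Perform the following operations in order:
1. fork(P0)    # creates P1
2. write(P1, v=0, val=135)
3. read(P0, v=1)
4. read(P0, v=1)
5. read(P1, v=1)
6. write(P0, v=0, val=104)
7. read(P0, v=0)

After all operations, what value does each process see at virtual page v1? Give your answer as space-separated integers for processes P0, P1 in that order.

Answer: 29 29

Derivation:
Op 1: fork(P0) -> P1. 2 ppages; refcounts: pp0:2 pp1:2
Op 2: write(P1, v0, 135). refcount(pp0)=2>1 -> COPY to pp2. 3 ppages; refcounts: pp0:1 pp1:2 pp2:1
Op 3: read(P0, v1) -> 29. No state change.
Op 4: read(P0, v1) -> 29. No state change.
Op 5: read(P1, v1) -> 29. No state change.
Op 6: write(P0, v0, 104). refcount(pp0)=1 -> write in place. 3 ppages; refcounts: pp0:1 pp1:2 pp2:1
Op 7: read(P0, v0) -> 104. No state change.
P0: v1 -> pp1 = 29
P1: v1 -> pp1 = 29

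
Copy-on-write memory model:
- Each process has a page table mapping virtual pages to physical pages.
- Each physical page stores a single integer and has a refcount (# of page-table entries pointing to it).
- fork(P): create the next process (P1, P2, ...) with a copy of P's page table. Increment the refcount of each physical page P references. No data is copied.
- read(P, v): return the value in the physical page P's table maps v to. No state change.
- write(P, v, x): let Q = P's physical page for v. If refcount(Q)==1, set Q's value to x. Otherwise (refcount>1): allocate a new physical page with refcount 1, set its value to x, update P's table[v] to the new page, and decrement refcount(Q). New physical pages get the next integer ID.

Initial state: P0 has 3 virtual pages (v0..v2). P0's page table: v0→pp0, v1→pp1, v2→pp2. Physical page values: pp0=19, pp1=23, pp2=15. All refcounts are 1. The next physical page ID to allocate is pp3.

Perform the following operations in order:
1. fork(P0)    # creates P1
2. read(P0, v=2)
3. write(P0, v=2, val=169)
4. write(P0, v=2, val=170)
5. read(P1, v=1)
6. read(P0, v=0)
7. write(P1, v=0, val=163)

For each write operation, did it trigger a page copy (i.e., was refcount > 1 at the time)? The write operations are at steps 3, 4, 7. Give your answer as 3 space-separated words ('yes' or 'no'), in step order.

Op 1: fork(P0) -> P1. 3 ppages; refcounts: pp0:2 pp1:2 pp2:2
Op 2: read(P0, v2) -> 15. No state change.
Op 3: write(P0, v2, 169). refcount(pp2)=2>1 -> COPY to pp3. 4 ppages; refcounts: pp0:2 pp1:2 pp2:1 pp3:1
Op 4: write(P0, v2, 170). refcount(pp3)=1 -> write in place. 4 ppages; refcounts: pp0:2 pp1:2 pp2:1 pp3:1
Op 5: read(P1, v1) -> 23. No state change.
Op 6: read(P0, v0) -> 19. No state change.
Op 7: write(P1, v0, 163). refcount(pp0)=2>1 -> COPY to pp4. 5 ppages; refcounts: pp0:1 pp1:2 pp2:1 pp3:1 pp4:1

yes no yes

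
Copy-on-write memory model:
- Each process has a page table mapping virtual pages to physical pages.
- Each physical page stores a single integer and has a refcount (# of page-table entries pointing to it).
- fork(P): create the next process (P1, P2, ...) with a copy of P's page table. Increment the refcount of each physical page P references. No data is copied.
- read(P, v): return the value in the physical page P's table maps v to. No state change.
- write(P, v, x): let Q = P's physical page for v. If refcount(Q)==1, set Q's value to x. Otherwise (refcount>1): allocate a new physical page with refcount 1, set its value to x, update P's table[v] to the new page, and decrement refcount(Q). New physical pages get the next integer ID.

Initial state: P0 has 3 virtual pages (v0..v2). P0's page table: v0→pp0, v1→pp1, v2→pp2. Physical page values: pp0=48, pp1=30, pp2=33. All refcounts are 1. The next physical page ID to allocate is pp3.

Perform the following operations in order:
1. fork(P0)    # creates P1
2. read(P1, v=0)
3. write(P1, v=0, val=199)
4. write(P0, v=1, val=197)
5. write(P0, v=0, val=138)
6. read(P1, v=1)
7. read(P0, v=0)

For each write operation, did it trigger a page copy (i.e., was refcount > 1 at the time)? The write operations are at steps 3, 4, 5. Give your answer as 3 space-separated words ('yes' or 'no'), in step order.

Op 1: fork(P0) -> P1. 3 ppages; refcounts: pp0:2 pp1:2 pp2:2
Op 2: read(P1, v0) -> 48. No state change.
Op 3: write(P1, v0, 199). refcount(pp0)=2>1 -> COPY to pp3. 4 ppages; refcounts: pp0:1 pp1:2 pp2:2 pp3:1
Op 4: write(P0, v1, 197). refcount(pp1)=2>1 -> COPY to pp4. 5 ppages; refcounts: pp0:1 pp1:1 pp2:2 pp3:1 pp4:1
Op 5: write(P0, v0, 138). refcount(pp0)=1 -> write in place. 5 ppages; refcounts: pp0:1 pp1:1 pp2:2 pp3:1 pp4:1
Op 6: read(P1, v1) -> 30. No state change.
Op 7: read(P0, v0) -> 138. No state change.

yes yes no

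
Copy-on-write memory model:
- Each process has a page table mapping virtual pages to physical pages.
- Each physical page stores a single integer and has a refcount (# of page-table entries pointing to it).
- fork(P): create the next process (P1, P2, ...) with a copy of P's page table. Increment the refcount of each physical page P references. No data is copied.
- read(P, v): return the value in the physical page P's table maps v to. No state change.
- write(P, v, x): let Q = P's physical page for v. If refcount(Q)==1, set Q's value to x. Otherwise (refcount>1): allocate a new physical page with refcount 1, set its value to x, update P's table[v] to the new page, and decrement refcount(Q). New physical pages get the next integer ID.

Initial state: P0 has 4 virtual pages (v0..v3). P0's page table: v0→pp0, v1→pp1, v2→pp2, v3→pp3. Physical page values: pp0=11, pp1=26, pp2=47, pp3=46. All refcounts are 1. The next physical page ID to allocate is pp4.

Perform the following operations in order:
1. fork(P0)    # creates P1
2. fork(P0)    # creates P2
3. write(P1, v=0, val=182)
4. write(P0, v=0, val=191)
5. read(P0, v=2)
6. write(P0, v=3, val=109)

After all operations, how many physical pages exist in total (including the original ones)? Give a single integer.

Op 1: fork(P0) -> P1. 4 ppages; refcounts: pp0:2 pp1:2 pp2:2 pp3:2
Op 2: fork(P0) -> P2. 4 ppages; refcounts: pp0:3 pp1:3 pp2:3 pp3:3
Op 3: write(P1, v0, 182). refcount(pp0)=3>1 -> COPY to pp4. 5 ppages; refcounts: pp0:2 pp1:3 pp2:3 pp3:3 pp4:1
Op 4: write(P0, v0, 191). refcount(pp0)=2>1 -> COPY to pp5. 6 ppages; refcounts: pp0:1 pp1:3 pp2:3 pp3:3 pp4:1 pp5:1
Op 5: read(P0, v2) -> 47. No state change.
Op 6: write(P0, v3, 109). refcount(pp3)=3>1 -> COPY to pp6. 7 ppages; refcounts: pp0:1 pp1:3 pp2:3 pp3:2 pp4:1 pp5:1 pp6:1

Answer: 7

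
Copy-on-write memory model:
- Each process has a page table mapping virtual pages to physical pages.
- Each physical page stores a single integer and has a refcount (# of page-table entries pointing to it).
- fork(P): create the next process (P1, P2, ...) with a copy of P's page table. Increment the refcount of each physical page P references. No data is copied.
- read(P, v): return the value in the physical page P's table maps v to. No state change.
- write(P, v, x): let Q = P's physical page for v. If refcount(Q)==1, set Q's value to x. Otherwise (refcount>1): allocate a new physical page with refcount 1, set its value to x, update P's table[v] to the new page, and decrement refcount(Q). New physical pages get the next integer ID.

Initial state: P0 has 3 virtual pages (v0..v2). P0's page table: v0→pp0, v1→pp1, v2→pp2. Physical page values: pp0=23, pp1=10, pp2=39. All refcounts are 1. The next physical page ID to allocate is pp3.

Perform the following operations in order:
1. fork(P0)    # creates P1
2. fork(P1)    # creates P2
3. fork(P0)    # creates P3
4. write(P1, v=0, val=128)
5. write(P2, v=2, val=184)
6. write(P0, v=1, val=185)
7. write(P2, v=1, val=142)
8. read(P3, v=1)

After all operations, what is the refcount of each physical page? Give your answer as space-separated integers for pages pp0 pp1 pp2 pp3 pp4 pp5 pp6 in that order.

Op 1: fork(P0) -> P1. 3 ppages; refcounts: pp0:2 pp1:2 pp2:2
Op 2: fork(P1) -> P2. 3 ppages; refcounts: pp0:3 pp1:3 pp2:3
Op 3: fork(P0) -> P3. 3 ppages; refcounts: pp0:4 pp1:4 pp2:4
Op 4: write(P1, v0, 128). refcount(pp0)=4>1 -> COPY to pp3. 4 ppages; refcounts: pp0:3 pp1:4 pp2:4 pp3:1
Op 5: write(P2, v2, 184). refcount(pp2)=4>1 -> COPY to pp4. 5 ppages; refcounts: pp0:3 pp1:4 pp2:3 pp3:1 pp4:1
Op 6: write(P0, v1, 185). refcount(pp1)=4>1 -> COPY to pp5. 6 ppages; refcounts: pp0:3 pp1:3 pp2:3 pp3:1 pp4:1 pp5:1
Op 7: write(P2, v1, 142). refcount(pp1)=3>1 -> COPY to pp6. 7 ppages; refcounts: pp0:3 pp1:2 pp2:3 pp3:1 pp4:1 pp5:1 pp6:1
Op 8: read(P3, v1) -> 10. No state change.

Answer: 3 2 3 1 1 1 1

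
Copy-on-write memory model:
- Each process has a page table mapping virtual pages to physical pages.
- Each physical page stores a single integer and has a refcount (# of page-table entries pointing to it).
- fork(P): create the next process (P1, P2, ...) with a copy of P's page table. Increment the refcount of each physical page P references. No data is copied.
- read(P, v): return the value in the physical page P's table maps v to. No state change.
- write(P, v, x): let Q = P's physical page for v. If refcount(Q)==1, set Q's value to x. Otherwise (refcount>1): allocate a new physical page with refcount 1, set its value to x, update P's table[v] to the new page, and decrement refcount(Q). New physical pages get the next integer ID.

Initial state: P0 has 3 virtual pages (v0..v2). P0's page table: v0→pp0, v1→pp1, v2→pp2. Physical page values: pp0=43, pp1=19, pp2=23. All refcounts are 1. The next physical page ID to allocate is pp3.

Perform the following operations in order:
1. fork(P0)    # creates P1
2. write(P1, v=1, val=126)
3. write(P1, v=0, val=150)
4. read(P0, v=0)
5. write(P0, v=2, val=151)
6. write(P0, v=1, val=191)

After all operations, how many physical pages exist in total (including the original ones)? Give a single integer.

Answer: 6

Derivation:
Op 1: fork(P0) -> P1. 3 ppages; refcounts: pp0:2 pp1:2 pp2:2
Op 2: write(P1, v1, 126). refcount(pp1)=2>1 -> COPY to pp3. 4 ppages; refcounts: pp0:2 pp1:1 pp2:2 pp3:1
Op 3: write(P1, v0, 150). refcount(pp0)=2>1 -> COPY to pp4. 5 ppages; refcounts: pp0:1 pp1:1 pp2:2 pp3:1 pp4:1
Op 4: read(P0, v0) -> 43. No state change.
Op 5: write(P0, v2, 151). refcount(pp2)=2>1 -> COPY to pp5. 6 ppages; refcounts: pp0:1 pp1:1 pp2:1 pp3:1 pp4:1 pp5:1
Op 6: write(P0, v1, 191). refcount(pp1)=1 -> write in place. 6 ppages; refcounts: pp0:1 pp1:1 pp2:1 pp3:1 pp4:1 pp5:1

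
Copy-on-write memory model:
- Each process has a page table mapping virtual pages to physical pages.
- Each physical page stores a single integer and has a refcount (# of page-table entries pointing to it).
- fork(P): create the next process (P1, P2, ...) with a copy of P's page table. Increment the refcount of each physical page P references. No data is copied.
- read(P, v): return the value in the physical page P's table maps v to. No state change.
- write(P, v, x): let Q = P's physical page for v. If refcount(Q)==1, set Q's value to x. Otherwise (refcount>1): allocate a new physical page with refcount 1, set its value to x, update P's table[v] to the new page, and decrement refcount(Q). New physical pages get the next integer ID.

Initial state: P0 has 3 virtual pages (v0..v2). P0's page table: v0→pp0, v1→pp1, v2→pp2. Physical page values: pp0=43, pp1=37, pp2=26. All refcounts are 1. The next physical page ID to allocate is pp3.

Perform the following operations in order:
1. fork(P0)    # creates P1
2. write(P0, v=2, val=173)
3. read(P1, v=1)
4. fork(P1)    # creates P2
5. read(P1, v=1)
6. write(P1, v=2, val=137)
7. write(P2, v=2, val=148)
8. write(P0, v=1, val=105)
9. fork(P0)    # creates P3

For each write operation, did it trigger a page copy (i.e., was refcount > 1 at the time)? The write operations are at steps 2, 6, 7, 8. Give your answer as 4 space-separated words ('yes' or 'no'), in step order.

Op 1: fork(P0) -> P1. 3 ppages; refcounts: pp0:2 pp1:2 pp2:2
Op 2: write(P0, v2, 173). refcount(pp2)=2>1 -> COPY to pp3. 4 ppages; refcounts: pp0:2 pp1:2 pp2:1 pp3:1
Op 3: read(P1, v1) -> 37. No state change.
Op 4: fork(P1) -> P2. 4 ppages; refcounts: pp0:3 pp1:3 pp2:2 pp3:1
Op 5: read(P1, v1) -> 37. No state change.
Op 6: write(P1, v2, 137). refcount(pp2)=2>1 -> COPY to pp4. 5 ppages; refcounts: pp0:3 pp1:3 pp2:1 pp3:1 pp4:1
Op 7: write(P2, v2, 148). refcount(pp2)=1 -> write in place. 5 ppages; refcounts: pp0:3 pp1:3 pp2:1 pp3:1 pp4:1
Op 8: write(P0, v1, 105). refcount(pp1)=3>1 -> COPY to pp5. 6 ppages; refcounts: pp0:3 pp1:2 pp2:1 pp3:1 pp4:1 pp5:1
Op 9: fork(P0) -> P3. 6 ppages; refcounts: pp0:4 pp1:2 pp2:1 pp3:2 pp4:1 pp5:2

yes yes no yes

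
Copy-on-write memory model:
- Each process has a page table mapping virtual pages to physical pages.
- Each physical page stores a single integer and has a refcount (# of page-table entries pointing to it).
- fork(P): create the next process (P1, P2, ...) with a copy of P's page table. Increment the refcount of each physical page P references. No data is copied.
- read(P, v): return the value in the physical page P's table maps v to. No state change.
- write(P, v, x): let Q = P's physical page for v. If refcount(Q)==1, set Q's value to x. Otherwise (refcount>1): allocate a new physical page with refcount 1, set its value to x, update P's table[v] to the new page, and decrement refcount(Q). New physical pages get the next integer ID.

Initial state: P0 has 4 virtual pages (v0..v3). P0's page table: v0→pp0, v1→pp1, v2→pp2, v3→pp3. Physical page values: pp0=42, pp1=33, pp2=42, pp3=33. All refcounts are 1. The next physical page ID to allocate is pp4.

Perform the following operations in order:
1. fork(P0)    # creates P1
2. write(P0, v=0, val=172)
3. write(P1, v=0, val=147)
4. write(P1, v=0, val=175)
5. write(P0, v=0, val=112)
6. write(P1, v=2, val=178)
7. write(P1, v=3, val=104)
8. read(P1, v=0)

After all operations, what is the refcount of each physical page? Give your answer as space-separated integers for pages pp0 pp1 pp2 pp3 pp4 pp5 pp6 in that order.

Op 1: fork(P0) -> P1. 4 ppages; refcounts: pp0:2 pp1:2 pp2:2 pp3:2
Op 2: write(P0, v0, 172). refcount(pp0)=2>1 -> COPY to pp4. 5 ppages; refcounts: pp0:1 pp1:2 pp2:2 pp3:2 pp4:1
Op 3: write(P1, v0, 147). refcount(pp0)=1 -> write in place. 5 ppages; refcounts: pp0:1 pp1:2 pp2:2 pp3:2 pp4:1
Op 4: write(P1, v0, 175). refcount(pp0)=1 -> write in place. 5 ppages; refcounts: pp0:1 pp1:2 pp2:2 pp3:2 pp4:1
Op 5: write(P0, v0, 112). refcount(pp4)=1 -> write in place. 5 ppages; refcounts: pp0:1 pp1:2 pp2:2 pp3:2 pp4:1
Op 6: write(P1, v2, 178). refcount(pp2)=2>1 -> COPY to pp5. 6 ppages; refcounts: pp0:1 pp1:2 pp2:1 pp3:2 pp4:1 pp5:1
Op 7: write(P1, v3, 104). refcount(pp3)=2>1 -> COPY to pp6. 7 ppages; refcounts: pp0:1 pp1:2 pp2:1 pp3:1 pp4:1 pp5:1 pp6:1
Op 8: read(P1, v0) -> 175. No state change.

Answer: 1 2 1 1 1 1 1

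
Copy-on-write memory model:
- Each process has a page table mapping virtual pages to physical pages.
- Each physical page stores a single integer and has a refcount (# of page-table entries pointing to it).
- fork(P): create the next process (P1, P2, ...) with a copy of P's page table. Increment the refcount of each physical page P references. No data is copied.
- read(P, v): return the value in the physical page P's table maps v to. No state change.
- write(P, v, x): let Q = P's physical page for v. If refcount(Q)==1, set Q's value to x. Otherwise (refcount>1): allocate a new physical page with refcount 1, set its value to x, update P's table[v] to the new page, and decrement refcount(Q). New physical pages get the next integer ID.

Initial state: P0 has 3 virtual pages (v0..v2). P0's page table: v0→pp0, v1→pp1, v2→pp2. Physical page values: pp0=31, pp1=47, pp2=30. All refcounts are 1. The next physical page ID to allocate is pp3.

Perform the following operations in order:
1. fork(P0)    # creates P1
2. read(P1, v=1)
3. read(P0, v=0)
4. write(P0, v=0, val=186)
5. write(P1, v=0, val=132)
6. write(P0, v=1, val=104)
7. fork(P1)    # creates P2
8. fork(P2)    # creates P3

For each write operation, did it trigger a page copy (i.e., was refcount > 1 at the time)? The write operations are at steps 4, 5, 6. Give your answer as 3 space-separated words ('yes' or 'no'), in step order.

Op 1: fork(P0) -> P1. 3 ppages; refcounts: pp0:2 pp1:2 pp2:2
Op 2: read(P1, v1) -> 47. No state change.
Op 3: read(P0, v0) -> 31. No state change.
Op 4: write(P0, v0, 186). refcount(pp0)=2>1 -> COPY to pp3. 4 ppages; refcounts: pp0:1 pp1:2 pp2:2 pp3:1
Op 5: write(P1, v0, 132). refcount(pp0)=1 -> write in place. 4 ppages; refcounts: pp0:1 pp1:2 pp2:2 pp3:1
Op 6: write(P0, v1, 104). refcount(pp1)=2>1 -> COPY to pp4. 5 ppages; refcounts: pp0:1 pp1:1 pp2:2 pp3:1 pp4:1
Op 7: fork(P1) -> P2. 5 ppages; refcounts: pp0:2 pp1:2 pp2:3 pp3:1 pp4:1
Op 8: fork(P2) -> P3. 5 ppages; refcounts: pp0:3 pp1:3 pp2:4 pp3:1 pp4:1

yes no yes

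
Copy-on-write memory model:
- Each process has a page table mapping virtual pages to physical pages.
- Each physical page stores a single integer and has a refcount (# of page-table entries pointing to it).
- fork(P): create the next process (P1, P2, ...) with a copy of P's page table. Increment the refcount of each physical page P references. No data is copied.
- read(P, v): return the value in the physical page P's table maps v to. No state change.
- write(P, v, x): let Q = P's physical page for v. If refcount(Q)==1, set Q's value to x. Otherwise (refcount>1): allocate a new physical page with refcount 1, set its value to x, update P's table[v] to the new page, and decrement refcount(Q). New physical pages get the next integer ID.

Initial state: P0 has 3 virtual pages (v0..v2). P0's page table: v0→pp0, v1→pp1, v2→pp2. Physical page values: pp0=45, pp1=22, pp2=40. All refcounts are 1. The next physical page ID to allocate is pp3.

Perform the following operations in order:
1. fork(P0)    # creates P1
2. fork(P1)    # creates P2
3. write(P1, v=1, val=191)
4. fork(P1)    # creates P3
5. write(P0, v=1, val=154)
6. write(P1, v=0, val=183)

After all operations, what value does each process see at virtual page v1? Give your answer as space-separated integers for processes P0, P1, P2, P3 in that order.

Answer: 154 191 22 191

Derivation:
Op 1: fork(P0) -> P1. 3 ppages; refcounts: pp0:2 pp1:2 pp2:2
Op 2: fork(P1) -> P2. 3 ppages; refcounts: pp0:3 pp1:3 pp2:3
Op 3: write(P1, v1, 191). refcount(pp1)=3>1 -> COPY to pp3. 4 ppages; refcounts: pp0:3 pp1:2 pp2:3 pp3:1
Op 4: fork(P1) -> P3. 4 ppages; refcounts: pp0:4 pp1:2 pp2:4 pp3:2
Op 5: write(P0, v1, 154). refcount(pp1)=2>1 -> COPY to pp4. 5 ppages; refcounts: pp0:4 pp1:1 pp2:4 pp3:2 pp4:1
Op 6: write(P1, v0, 183). refcount(pp0)=4>1 -> COPY to pp5. 6 ppages; refcounts: pp0:3 pp1:1 pp2:4 pp3:2 pp4:1 pp5:1
P0: v1 -> pp4 = 154
P1: v1 -> pp3 = 191
P2: v1 -> pp1 = 22
P3: v1 -> pp3 = 191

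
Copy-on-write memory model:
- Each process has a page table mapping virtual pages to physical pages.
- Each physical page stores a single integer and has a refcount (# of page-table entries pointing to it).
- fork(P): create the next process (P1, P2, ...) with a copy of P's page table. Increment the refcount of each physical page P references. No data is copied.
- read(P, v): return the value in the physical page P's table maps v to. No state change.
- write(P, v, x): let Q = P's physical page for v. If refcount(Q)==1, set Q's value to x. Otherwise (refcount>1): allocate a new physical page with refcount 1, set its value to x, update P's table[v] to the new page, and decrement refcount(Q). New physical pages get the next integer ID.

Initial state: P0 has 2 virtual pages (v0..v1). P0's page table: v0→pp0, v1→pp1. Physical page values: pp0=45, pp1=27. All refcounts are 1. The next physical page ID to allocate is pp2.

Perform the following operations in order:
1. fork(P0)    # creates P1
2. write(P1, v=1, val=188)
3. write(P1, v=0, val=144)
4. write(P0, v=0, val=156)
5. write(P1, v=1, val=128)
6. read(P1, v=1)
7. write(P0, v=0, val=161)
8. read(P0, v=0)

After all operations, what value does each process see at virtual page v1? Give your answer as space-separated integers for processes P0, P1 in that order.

Op 1: fork(P0) -> P1. 2 ppages; refcounts: pp0:2 pp1:2
Op 2: write(P1, v1, 188). refcount(pp1)=2>1 -> COPY to pp2. 3 ppages; refcounts: pp0:2 pp1:1 pp2:1
Op 3: write(P1, v0, 144). refcount(pp0)=2>1 -> COPY to pp3. 4 ppages; refcounts: pp0:1 pp1:1 pp2:1 pp3:1
Op 4: write(P0, v0, 156). refcount(pp0)=1 -> write in place. 4 ppages; refcounts: pp0:1 pp1:1 pp2:1 pp3:1
Op 5: write(P1, v1, 128). refcount(pp2)=1 -> write in place. 4 ppages; refcounts: pp0:1 pp1:1 pp2:1 pp3:1
Op 6: read(P1, v1) -> 128. No state change.
Op 7: write(P0, v0, 161). refcount(pp0)=1 -> write in place. 4 ppages; refcounts: pp0:1 pp1:1 pp2:1 pp3:1
Op 8: read(P0, v0) -> 161. No state change.
P0: v1 -> pp1 = 27
P1: v1 -> pp2 = 128

Answer: 27 128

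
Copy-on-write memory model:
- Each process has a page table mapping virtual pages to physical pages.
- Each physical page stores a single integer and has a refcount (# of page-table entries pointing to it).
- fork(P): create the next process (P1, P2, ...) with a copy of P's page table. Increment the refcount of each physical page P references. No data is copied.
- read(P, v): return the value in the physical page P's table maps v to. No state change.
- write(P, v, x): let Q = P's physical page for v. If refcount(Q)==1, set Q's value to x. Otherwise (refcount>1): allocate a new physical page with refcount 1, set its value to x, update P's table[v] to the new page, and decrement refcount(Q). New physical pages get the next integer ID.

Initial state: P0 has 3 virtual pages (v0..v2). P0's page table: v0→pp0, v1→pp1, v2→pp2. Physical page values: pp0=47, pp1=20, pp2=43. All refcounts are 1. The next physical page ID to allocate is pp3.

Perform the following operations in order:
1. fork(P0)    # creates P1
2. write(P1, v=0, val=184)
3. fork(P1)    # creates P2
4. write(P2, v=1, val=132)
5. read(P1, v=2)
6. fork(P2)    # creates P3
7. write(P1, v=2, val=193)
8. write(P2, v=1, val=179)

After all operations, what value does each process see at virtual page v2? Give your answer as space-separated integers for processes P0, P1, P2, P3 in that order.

Answer: 43 193 43 43

Derivation:
Op 1: fork(P0) -> P1. 3 ppages; refcounts: pp0:2 pp1:2 pp2:2
Op 2: write(P1, v0, 184). refcount(pp0)=2>1 -> COPY to pp3. 4 ppages; refcounts: pp0:1 pp1:2 pp2:2 pp3:1
Op 3: fork(P1) -> P2. 4 ppages; refcounts: pp0:1 pp1:3 pp2:3 pp3:2
Op 4: write(P2, v1, 132). refcount(pp1)=3>1 -> COPY to pp4. 5 ppages; refcounts: pp0:1 pp1:2 pp2:3 pp3:2 pp4:1
Op 5: read(P1, v2) -> 43. No state change.
Op 6: fork(P2) -> P3. 5 ppages; refcounts: pp0:1 pp1:2 pp2:4 pp3:3 pp4:2
Op 7: write(P1, v2, 193). refcount(pp2)=4>1 -> COPY to pp5. 6 ppages; refcounts: pp0:1 pp1:2 pp2:3 pp3:3 pp4:2 pp5:1
Op 8: write(P2, v1, 179). refcount(pp4)=2>1 -> COPY to pp6. 7 ppages; refcounts: pp0:1 pp1:2 pp2:3 pp3:3 pp4:1 pp5:1 pp6:1
P0: v2 -> pp2 = 43
P1: v2 -> pp5 = 193
P2: v2 -> pp2 = 43
P3: v2 -> pp2 = 43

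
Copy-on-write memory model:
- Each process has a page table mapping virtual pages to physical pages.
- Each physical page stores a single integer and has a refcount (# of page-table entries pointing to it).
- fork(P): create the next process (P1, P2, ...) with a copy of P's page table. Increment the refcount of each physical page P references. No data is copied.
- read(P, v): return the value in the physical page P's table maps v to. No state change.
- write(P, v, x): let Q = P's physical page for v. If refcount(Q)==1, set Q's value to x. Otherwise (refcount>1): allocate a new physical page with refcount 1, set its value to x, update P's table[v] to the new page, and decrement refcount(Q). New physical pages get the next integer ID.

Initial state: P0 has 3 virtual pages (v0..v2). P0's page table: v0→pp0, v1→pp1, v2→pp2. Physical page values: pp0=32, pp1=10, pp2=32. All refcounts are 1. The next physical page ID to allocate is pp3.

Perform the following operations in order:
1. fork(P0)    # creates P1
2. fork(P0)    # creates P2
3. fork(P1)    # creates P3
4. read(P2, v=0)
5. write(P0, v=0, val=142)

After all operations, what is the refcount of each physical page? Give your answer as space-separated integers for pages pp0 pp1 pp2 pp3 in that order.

Answer: 3 4 4 1

Derivation:
Op 1: fork(P0) -> P1. 3 ppages; refcounts: pp0:2 pp1:2 pp2:2
Op 2: fork(P0) -> P2. 3 ppages; refcounts: pp0:3 pp1:3 pp2:3
Op 3: fork(P1) -> P3. 3 ppages; refcounts: pp0:4 pp1:4 pp2:4
Op 4: read(P2, v0) -> 32. No state change.
Op 5: write(P0, v0, 142). refcount(pp0)=4>1 -> COPY to pp3. 4 ppages; refcounts: pp0:3 pp1:4 pp2:4 pp3:1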